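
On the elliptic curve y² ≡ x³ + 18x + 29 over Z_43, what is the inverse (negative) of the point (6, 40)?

(6, 3)

-(6, 40) = (6, -40 mod 43) = (6, 3).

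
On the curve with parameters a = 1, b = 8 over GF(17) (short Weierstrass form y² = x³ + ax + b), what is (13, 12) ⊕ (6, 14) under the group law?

(13, 5)

(13, 12) + (6, 14). λ = (14 - 12)/(6 - 13) ≡ 2/10 mod 17. 10⁻¹ ≡ 12 (mod 17) since 10·12 = 120 ≡ 1, so λ ≡ 7.
  x = λ² - 13 - 6 = 49 - 19 ≡ 13; y = λ·(13 - 13) - 12 ≡ 5. → (13, 5)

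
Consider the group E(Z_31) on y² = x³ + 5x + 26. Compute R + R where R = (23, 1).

tangent at (23, 1): λ = (3·23² + 5)/(2·1) ≡ 11/2. 2⁻¹ ≡ 16 (mod 31), so λ ≡ 11·16 ≡ 21.
  x = λ² - 23 - 23 = 441 - 46 ≡ 23; y = λ·(23 - 23) - 1 ≡ 30. → (23, 30)

(23, 30)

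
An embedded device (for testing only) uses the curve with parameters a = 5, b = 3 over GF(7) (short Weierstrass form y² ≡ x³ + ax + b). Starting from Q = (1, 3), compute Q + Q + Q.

(2, 0)

Repeated addition: build up to 3Q.
2Q: tangent at (1, 3): λ = (3·1² + 5)/(2·3) ≡ 1/6. 6⁻¹ ≡ 6 (mod 7), so λ ≡ 1·6 ≡ 6.
  x = λ² - 1 - 1 = 36 - 2 ≡ 6; y = λ·(1 - 6) - 3 ≡ 2. → (6, 2)
3Q: (6, 2) + (1, 3). λ = (3 - 2)/(1 - 6) ≡ 1/2 mod 7. 2⁻¹ ≡ 4 (mod 7), so λ ≡ 4.
  x = λ² - 6 - 1 = 16 - 7 ≡ 2; y = λ·(6 - 2) - 2 ≡ 0. → (2, 0)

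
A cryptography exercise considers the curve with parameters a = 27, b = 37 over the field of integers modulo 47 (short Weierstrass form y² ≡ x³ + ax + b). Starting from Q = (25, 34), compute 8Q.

Double-and-add on 8 = (1000)₂. Start with Q = (25, 34) for the leading 1-bit.
double: tangent at (25, 34): λ = (3·25² + 27)/(2·34) ≡ 22/21. 21⁻¹ ≡ 9 (mod 47), so λ ≡ 22·9 ≡ 10.
  x = λ² - 25 - 25 = 100 - 50 ≡ 3; y = λ·(25 - 3) - 34 ≡ 45. → (3, 45)
double: tangent at (3, 45): λ = (3·3² + 27)/(2·45) ≡ 7/43. 43⁻¹ ≡ 35 (mod 47) since 43·35 = 1505 ≡ 1, so λ ≡ 7·35 ≡ 10.
  x = λ² - 3 - 3 = 100 - 6 ≡ 0; y = λ·(3 - 0) - 45 ≡ 32. → (0, 32)
double: tangent at (0, 32): λ = (3·0² + 27)/(2·32) ≡ 27/17. 17⁻¹ ≡ 36 (mod 47), so λ ≡ 27·36 ≡ 32.
  x = λ² - 0 - 0 = 1024 - 0 ≡ 37; y = λ·(0 - 37) - 32 ≡ 6. → (37, 6)

(37, 6)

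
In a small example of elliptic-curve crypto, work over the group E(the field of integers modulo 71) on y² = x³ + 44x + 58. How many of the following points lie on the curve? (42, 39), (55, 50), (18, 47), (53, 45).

(42, 39): 39² ≡ 30, rhs ≡ 24 → off.
(55, 50): 50² ≡ 15, rhs ≡ 15 → on.
(18, 47): 47² ≡ 8, rhs ≡ 8 → on.
(53, 45): 45² ≡ 37, rhs ≡ 37 → on.

3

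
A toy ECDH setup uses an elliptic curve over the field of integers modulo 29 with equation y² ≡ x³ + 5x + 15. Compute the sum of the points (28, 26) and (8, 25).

(28, 26) + (8, 25). λ = (25 - 26)/(8 - 28) ≡ 28/9 mod 29. 9⁻¹ ≡ 13 (mod 29), so λ ≡ 16.
  x = λ² - 28 - 8 = 256 - 36 ≡ 17; y = λ·(28 - 17) - 26 ≡ 5. → (17, 5)

(17, 5)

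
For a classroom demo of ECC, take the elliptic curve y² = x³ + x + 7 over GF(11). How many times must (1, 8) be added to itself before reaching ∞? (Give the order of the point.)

5

2P: tangent at (1, 8): λ = (3·1² + 1)/(2·8) ≡ 4/5. 5⁻¹ ≡ 9 (mod 11) since 5·9 = 45 ≡ 1, so λ ≡ 4·9 ≡ 3.
  x = λ² - 1 - 1 = 9 - 2 ≡ 7; y = λ·(1 - 7) - 8 ≡ 7. → (7, 7)
3P: (7, 7) + (1, 8). λ = (8 - 7)/(1 - 7) ≡ 1/5 mod 11. 5⁻¹ ≡ 9 (mod 11), so λ ≡ 9.
  x = λ² - 7 - 1 = 81 - 8 ≡ 7; y = λ·(7 - 7) - 7 ≡ 4. → (7, 4)
4P: (7, 4) + (1, 8). λ = (8 - 4)/(1 - 7) ≡ 4/5 mod 11. 5⁻¹ ≡ 9 (mod 11) since 5·9 = 45 ≡ 1, so λ ≡ 3.
  x = λ² - 7 - 1 = 9 - 8 ≡ 1; y = λ·(7 - 1) - 4 ≡ 3. → (1, 3)
5P: (1, 3) + (1, 8): same x and y₁ ≡ -y₂, so the sum is ∞.
5P = ∞, so the order is 5.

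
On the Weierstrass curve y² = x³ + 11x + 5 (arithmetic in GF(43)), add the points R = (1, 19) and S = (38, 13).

(5, 20)

(1, 19) + (38, 13). λ = (13 - 19)/(38 - 1) ≡ 37/37 mod 43. 37⁻¹ ≡ 7 (mod 43) since 37·7 = 259 ≡ 1, so λ ≡ 1.
  x = λ² - 1 - 38 = 1 - 39 ≡ 5; y = λ·(1 - 5) - 19 ≡ 20. → (5, 20)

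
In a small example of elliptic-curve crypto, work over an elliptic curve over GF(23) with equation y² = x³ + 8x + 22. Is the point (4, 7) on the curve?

y² = 7² ≡ 3; x³ + 8x + 22 = 118 ≡ 3 (mod 23). 3 = 3.

yes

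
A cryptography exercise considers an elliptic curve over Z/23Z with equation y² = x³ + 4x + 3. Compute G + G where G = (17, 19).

(1, 10)

tangent at (17, 19): λ = (3·17² + 4)/(2·19) ≡ 20/15. 15⁻¹ ≡ 20 (mod 23), so λ ≡ 20·20 ≡ 9.
  x = λ² - 17 - 17 = 81 - 34 ≡ 1; y = λ·(17 - 1) - 19 ≡ 10. → (1, 10)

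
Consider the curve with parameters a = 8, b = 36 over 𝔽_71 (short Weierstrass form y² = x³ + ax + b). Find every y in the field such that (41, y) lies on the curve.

29, 42

x³ + 8x + 36 = 69285 ≡ 60 (mod 71).
Square roots of 60 mod 71: 29 and 42 (since 29² = 841 ≡ 60).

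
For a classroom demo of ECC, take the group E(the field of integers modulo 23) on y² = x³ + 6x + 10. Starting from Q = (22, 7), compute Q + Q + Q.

Repeated addition: build up to 3Q.
2Q: tangent at (22, 7): λ = (3·22² + 6)/(2·7) ≡ 9/14. 14⁻¹ ≡ 5 (mod 23) since 14·5 = 70 ≡ 1, so λ ≡ 9·5 ≡ 22.
  x = λ² - 22 - 22 = 484 - 44 ≡ 3; y = λ·(22 - 3) - 7 ≡ 20. → (3, 20)
3Q: (3, 20) + (22, 7). λ = (7 - 20)/(22 - 3) ≡ 10/19 mod 23. 19⁻¹ ≡ 17 (mod 23) since 19·17 = 323 ≡ 1, so λ ≡ 9.
  x = λ² - 3 - 22 = 81 - 25 ≡ 10; y = λ·(3 - 10) - 20 ≡ 9. → (10, 9)

(10, 9)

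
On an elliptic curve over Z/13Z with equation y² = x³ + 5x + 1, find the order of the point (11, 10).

8

2P: tangent at (11, 10): λ = (3·11² + 5)/(2·10) ≡ 4/7. 7⁻¹ ≡ 2 (mod 13), so λ ≡ 4·2 ≡ 8.
  x = λ² - 11 - 11 = 64 - 22 ≡ 3; y = λ·(11 - 3) - 10 ≡ 2. → (3, 2)
3P: (3, 2) + (11, 10). λ = (10 - 2)/(11 - 3) ≡ 8/8 mod 13. 8⁻¹ ≡ 5 (mod 13) since 8·5 = 40 ≡ 1, so λ ≡ 1.
  x = λ² - 3 - 11 = 1 - 14 ≡ 0; y = λ·(3 - 0) - 2 ≡ 1. → (0, 1)
4P: (0, 1) + (11, 10). λ = (10 - 1)/(11 - 0) ≡ 9/11 mod 13. 11⁻¹ ≡ 6 (mod 13) since 11·6 = 66 ≡ 1, so λ ≡ 2.
  x = λ² - 0 - 11 = 4 - 11 ≡ 6; y = λ·(0 - 6) - 1 ≡ 0. → (6, 0)
5P: (6, 0) + (11, 10). λ = (10 - 0)/(11 - 6) ≡ 10/5 mod 13. 5⁻¹ ≡ 8 (mod 13) since 5·8 = 40 ≡ 1, so λ ≡ 2.
  x = λ² - 6 - 11 = 4 - 17 ≡ 0; y = λ·(6 - 0) - 0 ≡ 12. → (0, 12)
6P: (0, 12) + (11, 10). λ = (10 - 12)/(11 - 0) ≡ 11/11 mod 13. 11⁻¹ ≡ 6 (mod 13), so λ ≡ 1.
  x = λ² - 0 - 11 = 1 - 11 ≡ 3; y = λ·(0 - 3) - 12 ≡ 11. → (3, 11)
7P: (3, 11) + (11, 10). λ = (10 - 11)/(11 - 3) ≡ 12/8 mod 13. 8⁻¹ ≡ 5 (mod 13), so λ ≡ 8.
  x = λ² - 3 - 11 = 64 - 14 ≡ 11; y = λ·(3 - 11) - 11 ≡ 3. → (11, 3)
8P: (11, 3) + (11, 10): same x and y₁ ≡ -y₂, so the sum is the point at infinity.
8P = the point at infinity, so the order is 8.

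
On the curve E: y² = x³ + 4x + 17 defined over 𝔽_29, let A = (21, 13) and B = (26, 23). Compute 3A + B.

First 3A:
Repeated addition: build up to 3A.
2A: tangent at (21, 13): λ = (3·21² + 4)/(2·13) ≡ 22/26. 26⁻¹ ≡ 19 (mod 29), so λ ≡ 22·19 ≡ 12.
  x = λ² - 21 - 21 = 144 - 42 ≡ 15; y = λ·(21 - 15) - 13 ≡ 1. → (15, 1)
3A: (15, 1) + (21, 13). λ = (13 - 1)/(21 - 15) ≡ 12/6 mod 29. 6⁻¹ ≡ 5 (mod 29) since 6·5 = 30 ≡ 1, so λ ≡ 2.
  x = λ² - 15 - 21 = 4 - 36 ≡ 26; y = λ·(15 - 26) - 1 ≡ 6. → (26, 6)
3A = (26, 6).
Finally 3A + B:
(26, 6) + (26, 23): same x and y₁ ≡ -y₂, so the sum is O.

O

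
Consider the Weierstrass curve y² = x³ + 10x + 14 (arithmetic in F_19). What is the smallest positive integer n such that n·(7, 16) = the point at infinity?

8

2P: tangent at (7, 16): λ = (3·7² + 10)/(2·16) ≡ 5/13. 13⁻¹ ≡ 3 (mod 19) since 13·3 = 39 ≡ 1, so λ ≡ 5·3 ≡ 15.
  x = λ² - 7 - 7 = 225 - 14 ≡ 2; y = λ·(7 - 2) - 16 ≡ 2. → (2, 2)
3P: (2, 2) + (7, 16). λ = (16 - 2)/(7 - 2) ≡ 14/5 mod 19. 5⁻¹ ≡ 4 (mod 19), so λ ≡ 18.
  x = λ² - 2 - 7 = 324 - 9 ≡ 11; y = λ·(2 - 11) - 2 ≡ 7. → (11, 7)
4P: (11, 7) + (7, 16). λ = (16 - 7)/(7 - 11) ≡ 9/15 mod 19. 15⁻¹ ≡ 14 (mod 19), so λ ≡ 12.
  x = λ² - 11 - 7 = 144 - 18 ≡ 12; y = λ·(11 - 12) - 7 ≡ 0. → (12, 0)
5P: (12, 0) + (7, 16). λ = (16 - 0)/(7 - 12) ≡ 16/14 mod 19. 14⁻¹ ≡ 15 (mod 19) since 14·15 = 210 ≡ 1, so λ ≡ 12.
  x = λ² - 12 - 7 = 144 - 19 ≡ 11; y = λ·(12 - 11) - 0 ≡ 12. → (11, 12)
6P: (11, 12) + (7, 16). λ = (16 - 12)/(7 - 11) ≡ 4/15 mod 19. 15⁻¹ ≡ 14 (mod 19), so λ ≡ 18.
  x = λ² - 11 - 7 = 324 - 18 ≡ 2; y = λ·(11 - 2) - 12 ≡ 17. → (2, 17)
7P: (2, 17) + (7, 16). λ = (16 - 17)/(7 - 2) ≡ 18/5 mod 19. 5⁻¹ ≡ 4 (mod 19), so λ ≡ 15.
  x = λ² - 2 - 7 = 225 - 9 ≡ 7; y = λ·(2 - 7) - 17 ≡ 3. → (7, 3)
8P: (7, 3) + (7, 16): same x and y₁ ≡ -y₂, so the sum is the point at infinity.
8P = the point at infinity, so the order is 8.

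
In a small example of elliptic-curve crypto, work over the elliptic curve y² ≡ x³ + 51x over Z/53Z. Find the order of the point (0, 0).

2P: (0, 0) + (0, 0): same x and y₁ ≡ -y₂, so the sum is ∞.
2P = ∞, so the order is 2.

2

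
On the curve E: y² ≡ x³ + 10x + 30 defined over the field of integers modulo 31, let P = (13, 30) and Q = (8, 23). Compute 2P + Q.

(18, 20)

First 2P:
Repeated addition: build up to 2P.
2P: tangent at (13, 30): λ = (3·13² + 10)/(2·30) ≡ 21/29. 29⁻¹ ≡ 15 (mod 31), so λ ≡ 21·15 ≡ 5.
  x = λ² - 13 - 13 = 25 - 26 ≡ 30; y = λ·(13 - 30) - 30 ≡ 9. → (30, 9)
2P = (30, 9).
Finally 2P + Q:
(30, 9) + (8, 23). λ = (23 - 9)/(8 - 30) ≡ 14/9 mod 31. 9⁻¹ ≡ 7 (mod 31), so λ ≡ 5.
  x = λ² - 30 - 8 = 25 - 38 ≡ 18; y = λ·(30 - 18) - 9 ≡ 20. → (18, 20)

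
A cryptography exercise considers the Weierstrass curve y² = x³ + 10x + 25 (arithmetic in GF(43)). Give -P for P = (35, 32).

-(35, 32) = (35, -32 mod 43) = (35, 11).

(35, 11)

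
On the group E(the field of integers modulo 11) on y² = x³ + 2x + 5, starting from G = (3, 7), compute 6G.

Double-and-add on 6 = (110)₂. Start with G = (3, 7) for the leading 1-bit.
double: tangent at (3, 7): λ = (3·3² + 2)/(2·7) ≡ 7/3. 3⁻¹ ≡ 4 (mod 11), so λ ≡ 7·4 ≡ 6.
  x = λ² - 3 - 3 = 36 - 6 ≡ 8; y = λ·(3 - 8) - 7 ≡ 7. → (8, 7)
add G: (8, 7) + (3, 7). λ = (7 - 7)/(3 - 8) ≡ 0/6 mod 11. 6⁻¹ ≡ 2 (mod 11), so λ ≡ 0.
  x = λ² - 8 - 3 = 0 - 11 ≡ 0; y = λ·(8 - 0) - 7 ≡ 4. → (0, 4)
double: tangent at (0, 4): λ = (3·0² + 2)/(2·4) ≡ 2/8. 8⁻¹ ≡ 7 (mod 11) since 8·7 = 56 ≡ 1, so λ ≡ 2·7 ≡ 3.
  x = λ² - 0 - 0 = 9 - 0 ≡ 9; y = λ·(0 - 9) - 4 ≡ 2. → (9, 2)

(9, 2)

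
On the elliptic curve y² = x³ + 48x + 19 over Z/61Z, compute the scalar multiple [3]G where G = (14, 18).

(38, 30)

Repeated addition: build up to 3G.
2G: tangent at (14, 18): λ = (3·14² + 48)/(2·18) ≡ 26/36. 36⁻¹ ≡ 39 (mod 61), so λ ≡ 26·39 ≡ 38.
  x = λ² - 14 - 14 = 1444 - 28 ≡ 13; y = λ·(14 - 13) - 18 ≡ 20. → (13, 20)
3G: (13, 20) + (14, 18). λ = (18 - 20)/(14 - 13) ≡ 59/1 mod 61. 1⁻¹ ≡ 1 (mod 61) since 1·1 = 1 ≡ 1, so λ ≡ 59.
  x = λ² - 13 - 14 = 3481 - 27 ≡ 38; y = λ·(13 - 38) - 20 ≡ 30. → (38, 30)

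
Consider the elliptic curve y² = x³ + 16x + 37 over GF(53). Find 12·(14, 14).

Write Q = (14, 14).
Double-and-add on 12 = (1100)₂. Start with Q = (14, 14) for the leading 1-bit.
double: tangent at (14, 14): λ = (3·14² + 16)/(2·14) ≡ 21/28. 28⁻¹ ≡ 36 (mod 53), so λ ≡ 21·36 ≡ 14.
  x = λ² - 14 - 14 = 196 - 28 ≡ 9; y = λ·(14 - 9) - 14 ≡ 3. → (9, 3)
add Q: (9, 3) + (14, 14). λ = (14 - 3)/(14 - 9) ≡ 11/5 mod 53. 5⁻¹ ≡ 32 (mod 53), so λ ≡ 34.
  x = λ² - 9 - 14 = 1156 - 23 ≡ 20; y = λ·(9 - 20) - 3 ≡ 47. → (20, 47)
double: tangent at (20, 47): λ = (3·20² + 16)/(2·47) ≡ 50/41. 41⁻¹ ≡ 22 (mod 53), so λ ≡ 50·22 ≡ 40.
  x = λ² - 20 - 20 = 1600 - 40 ≡ 23; y = λ·(20 - 23) - 47 ≡ 45. → (23, 45)
double: tangent at (23, 45): λ = (3·23² + 16)/(2·45) ≡ 13/37. 37⁻¹ ≡ 43 (mod 53), so λ ≡ 13·43 ≡ 29.
  x = λ² - 23 - 23 = 841 - 46 ≡ 0; y = λ·(23 - 0) - 45 ≡ 39. → (0, 39)

(0, 39)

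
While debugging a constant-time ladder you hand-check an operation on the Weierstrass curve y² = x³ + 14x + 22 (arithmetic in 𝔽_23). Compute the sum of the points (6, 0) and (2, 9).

(10, 9)

(6, 0) + (2, 9). λ = (9 - 0)/(2 - 6) ≡ 9/19 mod 23. 19⁻¹ ≡ 17 (mod 23), so λ ≡ 15.
  x = λ² - 6 - 2 = 225 - 8 ≡ 10; y = λ·(6 - 10) - 0 ≡ 9. → (10, 9)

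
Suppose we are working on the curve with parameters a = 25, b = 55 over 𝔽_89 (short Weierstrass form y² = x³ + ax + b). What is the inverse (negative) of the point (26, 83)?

(26, 6)

-(26, 83) = (26, -83 mod 89) = (26, 6).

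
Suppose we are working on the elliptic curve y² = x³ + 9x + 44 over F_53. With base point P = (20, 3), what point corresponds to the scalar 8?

Repeated addition: build up to 8P.
2P: tangent at (20, 3): λ = (3·20² + 9)/(2·3) ≡ 43/6. 6⁻¹ ≡ 9 (mod 53), so λ ≡ 43·9 ≡ 16.
  x = λ² - 20 - 20 = 256 - 40 ≡ 4; y = λ·(20 - 4) - 3 ≡ 41. → (4, 41)
3P: (4, 41) + (20, 3). λ = (3 - 41)/(20 - 4) ≡ 15/16 mod 53. 16⁻¹ ≡ 10 (mod 53), so λ ≡ 44.
  x = λ² - 4 - 20 = 1936 - 24 ≡ 4; y = λ·(4 - 4) - 41 ≡ 12. → (4, 12)
4P: (4, 12) + (20, 3). λ = (3 - 12)/(20 - 4) ≡ 44/16 mod 53. 16⁻¹ ≡ 10 (mod 53), so λ ≡ 16.
  x = λ² - 4 - 20 = 256 - 24 ≡ 20; y = λ·(4 - 20) - 12 ≡ 50. → (20, 50)
5P: (20, 50) + (20, 3): same x and y₁ ≡ -y₂, so the sum is the point at infinity.
6P: the point at infinity + (20, 3) = (20, 3) (identity).
7P: tangent at (20, 3): λ = (3·20² + 9)/(2·3) ≡ 43/6. 6⁻¹ ≡ 9 (mod 53) since 6·9 = 54 ≡ 1, so λ ≡ 43·9 ≡ 16.
  x = λ² - 20 - 20 = 256 - 40 ≡ 4; y = λ·(20 - 4) - 3 ≡ 41. → (4, 41)
8P: (4, 41) + (20, 3). λ = (3 - 41)/(20 - 4) ≡ 15/16 mod 53. 16⁻¹ ≡ 10 (mod 53), so λ ≡ 44.
  x = λ² - 4 - 20 = 1936 - 24 ≡ 4; y = λ·(4 - 4) - 41 ≡ 12. → (4, 12)

(4, 12)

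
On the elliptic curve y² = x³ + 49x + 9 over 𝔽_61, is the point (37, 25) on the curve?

yes

y² = 25² ≡ 15; x³ + 49x + 9 = 52475 ≡ 15 (mod 61). 15 = 15.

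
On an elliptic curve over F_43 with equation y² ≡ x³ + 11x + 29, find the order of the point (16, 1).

9

2P: tangent at (16, 1): λ = (3·16² + 11)/(2·1) ≡ 5/2. 2⁻¹ ≡ 22 (mod 43), so λ ≡ 5·22 ≡ 24.
  x = λ² - 16 - 16 = 576 - 32 ≡ 28; y = λ·(16 - 28) - 1 ≡ 12. → (28, 12)
3P: (28, 12) + (16, 1). λ = (1 - 12)/(16 - 28) ≡ 32/31 mod 43. 31⁻¹ ≡ 25 (mod 43), so λ ≡ 26.
  x = λ² - 28 - 16 = 676 - 44 ≡ 30; y = λ·(28 - 30) - 12 ≡ 22. → (30, 22)
4P: (30, 22) + (16, 1). λ = (1 - 22)/(16 - 30) ≡ 22/29 mod 43. 29⁻¹ ≡ 3 (mod 43) since 29·3 = 87 ≡ 1, so λ ≡ 23.
  x = λ² - 30 - 16 = 529 - 46 ≡ 10; y = λ·(30 - 10) - 22 ≡ 8. → (10, 8)
5P: (10, 8) + (16, 1). λ = (1 - 8)/(16 - 10) ≡ 36/6 mod 43. 6⁻¹ ≡ 36 (mod 43) since 6·36 = 216 ≡ 1, so λ ≡ 6.
  x = λ² - 10 - 16 = 36 - 26 ≡ 10; y = λ·(10 - 10) - 8 ≡ 35. → (10, 35)
6P: (10, 35) + (16, 1). λ = (1 - 35)/(16 - 10) ≡ 9/6 mod 43. 6⁻¹ ≡ 36 (mod 43) since 6·36 = 216 ≡ 1, so λ ≡ 23.
  x = λ² - 10 - 16 = 529 - 26 ≡ 30; y = λ·(10 - 30) - 35 ≡ 21. → (30, 21)
7P: (30, 21) + (16, 1). λ = (1 - 21)/(16 - 30) ≡ 23/29 mod 43. 29⁻¹ ≡ 3 (mod 43), so λ ≡ 26.
  x = λ² - 30 - 16 = 676 - 46 ≡ 28; y = λ·(30 - 28) - 21 ≡ 31. → (28, 31)
8P: (28, 31) + (16, 1). λ = (1 - 31)/(16 - 28) ≡ 13/31 mod 43. 31⁻¹ ≡ 25 (mod 43), so λ ≡ 24.
  x = λ² - 28 - 16 = 576 - 44 ≡ 16; y = λ·(28 - 16) - 31 ≡ 42. → (16, 42)
9P: (16, 42) + (16, 1): same x and y₁ ≡ -y₂, so the sum is ∞.
9P = ∞, so the order is 9.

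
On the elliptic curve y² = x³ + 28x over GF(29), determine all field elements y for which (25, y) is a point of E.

x³ + 28x + 0 = 16325 ≡ 27 (mod 29).
27 is a non-residue mod 29; no y exists.

none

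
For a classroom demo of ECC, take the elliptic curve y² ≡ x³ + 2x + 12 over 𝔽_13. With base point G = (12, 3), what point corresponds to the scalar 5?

(12, 3)

Repeated addition: build up to 5G.
2G: tangent at (12, 3): λ = (3·12² + 2)/(2·3) ≡ 5/6. 6⁻¹ ≡ 11 (mod 13), so λ ≡ 5·11 ≡ 3.
  x = λ² - 12 - 12 = 9 - 24 ≡ 11; y = λ·(12 - 11) - 3 ≡ 0. → (11, 0)
3G: (11, 0) + (12, 3). λ = (3 - 0)/(12 - 11) ≡ 3/1 mod 13. 1⁻¹ ≡ 1 (mod 13), so λ ≡ 3.
  x = λ² - 11 - 12 = 9 - 23 ≡ 12; y = λ·(11 - 12) - 0 ≡ 10. → (12, 10)
4G: (12, 10) + (12, 3): same x and y₁ ≡ -y₂, so the sum is the point at infinity.
5G: the point at infinity + (12, 3) = (12, 3) (identity).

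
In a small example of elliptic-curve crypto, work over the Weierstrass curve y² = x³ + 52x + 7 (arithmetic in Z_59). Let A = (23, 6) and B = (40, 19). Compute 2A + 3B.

(31, 50)

First 2A:
Repeated addition: build up to 2A.
2A: tangent at (23, 6): λ = (3·23² + 52)/(2·6) ≡ 46/12. 12⁻¹ ≡ 5 (mod 59) since 12·5 = 60 ≡ 1, so λ ≡ 46·5 ≡ 53.
  x = λ² - 23 - 23 = 2809 - 46 ≡ 49; y = λ·(23 - 49) - 6 ≡ 32. → (49, 32)
2A = (49, 32).
Next 3B:
Repeated addition: build up to 3B.
2B: tangent at (40, 19): λ = (3·40² + 52)/(2·19) ≡ 14/38. 38⁻¹ ≡ 14 (mod 59), so λ ≡ 14·14 ≡ 19.
  x = λ² - 40 - 40 = 361 - 80 ≡ 45; y = λ·(40 - 45) - 19 ≡ 4. → (45, 4)
3B: (45, 4) + (40, 19). λ = (19 - 4)/(40 - 45) ≡ 15/54 mod 59. 54⁻¹ ≡ 47 (mod 59), so λ ≡ 56.
  x = λ² - 45 - 40 = 3136 - 85 ≡ 42; y = λ·(45 - 42) - 4 ≡ 46. → (42, 46)
3B = (42, 46).
Finally 2A + 3B:
(49, 32) + (42, 46). λ = (46 - 32)/(42 - 49) ≡ 14/52 mod 59. 52⁻¹ ≡ 42 (mod 59), so λ ≡ 57.
  x = λ² - 49 - 42 = 3249 - 91 ≡ 31; y = λ·(49 - 31) - 32 ≡ 50. → (31, 50)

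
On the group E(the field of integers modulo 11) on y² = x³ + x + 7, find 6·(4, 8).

Write Q = (4, 8).
Double-and-add on 6 = (110)₂. Start with Q = (4, 8) for the leading 1-bit.
double: tangent at (4, 8): λ = (3·4² + 1)/(2·8) ≡ 5/5. 5⁻¹ ≡ 9 (mod 11) since 5·9 = 45 ≡ 1, so λ ≡ 5·9 ≡ 1.
  x = λ² - 4 - 4 = 1 - 8 ≡ 4; y = λ·(4 - 4) - 8 ≡ 3. → (4, 3)
add Q: (4, 3) + (4, 8): same x and y₁ ≡ -y₂, so the sum is O.
double: O + O = O (identity).

O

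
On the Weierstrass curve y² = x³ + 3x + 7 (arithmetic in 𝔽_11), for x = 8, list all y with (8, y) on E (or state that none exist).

x³ + 3x + 7 = 543 ≡ 4 (mod 11).
Square roots of 4 mod 11: 2 and 9 (since 2² = 4 ≡ 4).

2, 9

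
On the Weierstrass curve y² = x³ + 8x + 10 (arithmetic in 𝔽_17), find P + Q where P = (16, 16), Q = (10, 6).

(16, 16) + (10, 6). λ = (6 - 16)/(10 - 16) ≡ 7/11 mod 17. 11⁻¹ ≡ 14 (mod 17) since 11·14 = 154 ≡ 1, so λ ≡ 13.
  x = λ² - 16 - 10 = 169 - 26 ≡ 7; y = λ·(16 - 7) - 16 ≡ 16. → (7, 16)

(7, 16)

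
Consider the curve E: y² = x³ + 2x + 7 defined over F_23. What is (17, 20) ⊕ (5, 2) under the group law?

(17, 20) + (5, 2). λ = (2 - 20)/(5 - 17) ≡ 5/11 mod 23. 11⁻¹ ≡ 21 (mod 23), so λ ≡ 13.
  x = λ² - 17 - 5 = 169 - 22 ≡ 9; y = λ·(17 - 9) - 20 ≡ 15. → (9, 15)

(9, 15)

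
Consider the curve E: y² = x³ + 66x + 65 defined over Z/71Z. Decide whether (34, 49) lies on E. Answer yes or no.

y² = 49² ≡ 58; x³ + 66x + 65 = 41613 ≡ 7 (mod 71). 58 ≠ 7.

no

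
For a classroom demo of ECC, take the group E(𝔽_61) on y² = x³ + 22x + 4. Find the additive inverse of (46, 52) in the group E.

(46, 9)

-(46, 52) = (46, -52 mod 61) = (46, 9).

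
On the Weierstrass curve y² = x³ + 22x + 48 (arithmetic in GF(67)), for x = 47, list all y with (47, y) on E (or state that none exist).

none

x³ + 22x + 48 = 104905 ≡ 50 (mod 67).
50 is a non-residue mod 67; no y exists.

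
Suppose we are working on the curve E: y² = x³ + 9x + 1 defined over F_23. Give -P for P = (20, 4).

(20, 19)

-(20, 4) = (20, -4 mod 23) = (20, 19).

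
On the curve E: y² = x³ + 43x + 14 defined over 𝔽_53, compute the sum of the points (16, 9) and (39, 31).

(16, 9) + (39, 31). λ = (31 - 9)/(39 - 16) ≡ 22/23 mod 53. 23⁻¹ ≡ 30 (mod 53), so λ ≡ 24.
  x = λ² - 16 - 39 = 576 - 55 ≡ 44; y = λ·(16 - 44) - 9 ≡ 8. → (44, 8)

(44, 8)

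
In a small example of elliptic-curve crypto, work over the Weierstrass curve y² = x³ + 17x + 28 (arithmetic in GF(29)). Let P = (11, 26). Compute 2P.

(0, 12)

tangent at (11, 26): λ = (3·11² + 17)/(2·26) ≡ 3/23. 23⁻¹ ≡ 24 (mod 29), so λ ≡ 3·24 ≡ 14.
  x = λ² - 11 - 11 = 196 - 22 ≡ 0; y = λ·(11 - 0) - 26 ≡ 12. → (0, 12)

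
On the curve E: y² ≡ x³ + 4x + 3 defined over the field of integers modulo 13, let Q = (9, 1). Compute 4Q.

Double-and-add on 4 = (100)₂. Start with Q = (9, 1) for the leading 1-bit.
double: tangent at (9, 1): λ = (3·9² + 4)/(2·1) ≡ 0/2. 2⁻¹ ≡ 7 (mod 13) since 2·7 = 14 ≡ 1, so λ ≡ 0·7 ≡ 0.
  x = λ² - 9 - 9 = 0 - 18 ≡ 8; y = λ·(9 - 8) - 1 ≡ 12. → (8, 12)
double: tangent at (8, 12): λ = (3·8² + 4)/(2·12) ≡ 1/11. 11⁻¹ ≡ 6 (mod 13) since 11·6 = 66 ≡ 1, so λ ≡ 1·6 ≡ 6.
  x = λ² - 8 - 8 = 36 - 16 ≡ 7; y = λ·(8 - 7) - 12 ≡ 7. → (7, 7)

(7, 7)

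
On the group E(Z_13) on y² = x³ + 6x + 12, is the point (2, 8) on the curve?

no

y² = 8² ≡ 12; x³ + 6x + 12 = 32 ≡ 6 (mod 13). 12 ≠ 6.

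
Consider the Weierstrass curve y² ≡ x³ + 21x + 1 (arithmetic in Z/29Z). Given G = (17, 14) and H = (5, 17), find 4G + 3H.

First 4G:
Double-and-add on 4 = (100)₂. Start with G = (17, 14) for the leading 1-bit.
double: tangent at (17, 14): λ = (3·17² + 21)/(2·14) ≡ 18/28. 28⁻¹ ≡ 28 (mod 29), so λ ≡ 18·28 ≡ 11.
  x = λ² - 17 - 17 = 121 - 34 ≡ 0; y = λ·(17 - 0) - 14 ≡ 28. → (0, 28)
double: tangent at (0, 28): λ = (3·0² + 21)/(2·28) ≡ 21/27. 27⁻¹ ≡ 14 (mod 29) since 27·14 = 378 ≡ 1, so λ ≡ 21·14 ≡ 4.
  x = λ² - 0 - 0 = 16 - 0 ≡ 16; y = λ·(0 - 16) - 28 ≡ 24. → (16, 24)
4G = (16, 24).
Next 3H:
Repeated addition: build up to 3H.
2H: tangent at (5, 17): λ = (3·5² + 21)/(2·17) ≡ 9/5. 5⁻¹ ≡ 6 (mod 29) since 5·6 = 30 ≡ 1, so λ ≡ 9·6 ≡ 25.
  x = λ² - 5 - 5 = 625 - 10 ≡ 6; y = λ·(5 - 6) - 17 ≡ 16. → (6, 16)
3H: (6, 16) + (5, 17). λ = (17 - 16)/(5 - 6) ≡ 1/28 mod 29. 28⁻¹ ≡ 28 (mod 29), so λ ≡ 28.
  x = λ² - 6 - 5 = 784 - 11 ≡ 19; y = λ·(6 - 19) - 16 ≡ 26. → (19, 26)
3H = (19, 26).
Finally 4G + 3H:
(16, 24) + (19, 26). λ = (26 - 24)/(19 - 16) ≡ 2/3 mod 29. 3⁻¹ ≡ 10 (mod 29) since 3·10 = 30 ≡ 1, so λ ≡ 20.
  x = λ² - 16 - 19 = 400 - 35 ≡ 17; y = λ·(16 - 17) - 24 ≡ 14. → (17, 14)

(17, 14)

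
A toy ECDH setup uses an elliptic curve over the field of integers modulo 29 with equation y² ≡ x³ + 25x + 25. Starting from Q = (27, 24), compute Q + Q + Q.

Repeated addition: build up to 3Q.
2Q: tangent at (27, 24): λ = (3·27² + 25)/(2·24) ≡ 8/19. 19⁻¹ ≡ 26 (mod 29) since 19·26 = 494 ≡ 1, so λ ≡ 8·26 ≡ 5.
  x = λ² - 27 - 27 = 25 - 54 ≡ 0; y = λ·(27 - 0) - 24 ≡ 24. → (0, 24)
3Q: (0, 24) + (27, 24). λ = (24 - 24)/(27 - 0) ≡ 0/27 mod 29. 27⁻¹ ≡ 14 (mod 29) since 27·14 = 378 ≡ 1, so λ ≡ 0.
  x = λ² - 0 - 27 = 0 - 27 ≡ 2; y = λ·(0 - 2) - 24 ≡ 5. → (2, 5)

(2, 5)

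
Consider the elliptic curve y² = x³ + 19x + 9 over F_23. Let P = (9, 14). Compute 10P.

(0, 3)

Repeated addition: build up to 10P.
2P: tangent at (9, 14): λ = (3·9² + 19)/(2·14) ≡ 9/5. 5⁻¹ ≡ 14 (mod 23) since 5·14 = 70 ≡ 1, so λ ≡ 9·14 ≡ 11.
  x = λ² - 9 - 9 = 121 - 18 ≡ 11; y = λ·(9 - 11) - 14 ≡ 10. → (11, 10)
3P: (11, 10) + (9, 14). λ = (14 - 10)/(9 - 11) ≡ 4/21 mod 23. 21⁻¹ ≡ 11 (mod 23) since 21·11 = 231 ≡ 1, so λ ≡ 21.
  x = λ² - 11 - 9 = 441 - 20 ≡ 7; y = λ·(11 - 7) - 10 ≡ 5. → (7, 5)
4P: (7, 5) + (9, 14). λ = (14 - 5)/(9 - 7) ≡ 9/2 mod 23. 2⁻¹ ≡ 12 (mod 23), so λ ≡ 16.
  x = λ² - 7 - 9 = 256 - 16 ≡ 10; y = λ·(7 - 10) - 5 ≡ 16. → (10, 16)
5P: (10, 16) + (9, 14). λ = (14 - 16)/(9 - 10) ≡ 21/22 mod 23. 22⁻¹ ≡ 22 (mod 23) since 22·22 = 484 ≡ 1, so λ ≡ 2.
  x = λ² - 10 - 9 = 4 - 19 ≡ 8; y = λ·(10 - 8) - 16 ≡ 11. → (8, 11)
6P: (8, 11) + (9, 14). λ = (14 - 11)/(9 - 8) ≡ 3/1 mod 23. 1⁻¹ ≡ 1 (mod 23), so λ ≡ 3.
  x = λ² - 8 - 9 = 9 - 17 ≡ 15; y = λ·(8 - 15) - 11 ≡ 14. → (15, 14)
7P: (15, 14) + (9, 14). λ = (14 - 14)/(9 - 15) ≡ 0/17 mod 23. 17⁻¹ ≡ 19 (mod 23) since 17·19 = 323 ≡ 1, so λ ≡ 0.
  x = λ² - 15 - 9 = 0 - 24 ≡ 22; y = λ·(15 - 22) - 14 ≡ 9. → (22, 9)
8P: (22, 9) + (9, 14). λ = (14 - 9)/(9 - 22) ≡ 5/10 mod 23. 10⁻¹ ≡ 7 (mod 23) since 10·7 = 70 ≡ 1, so λ ≡ 12.
  x = λ² - 22 - 9 = 144 - 31 ≡ 21; y = λ·(22 - 21) - 9 ≡ 3. → (21, 3)
9P: (21, 3) + (9, 14). λ = (14 - 3)/(9 - 21) ≡ 11/11 mod 23. 11⁻¹ ≡ 21 (mod 23), so λ ≡ 1.
  x = λ² - 21 - 9 = 1 - 30 ≡ 17; y = λ·(21 - 17) - 3 ≡ 1. → (17, 1)
10P: (17, 1) + (9, 14). λ = (14 - 1)/(9 - 17) ≡ 13/15 mod 23. 15⁻¹ ≡ 20 (mod 23), so λ ≡ 7.
  x = λ² - 17 - 9 = 49 - 26 ≡ 0; y = λ·(17 - 0) - 1 ≡ 3. → (0, 3)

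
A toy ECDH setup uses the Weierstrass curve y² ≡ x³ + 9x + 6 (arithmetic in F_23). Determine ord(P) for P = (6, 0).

2P: (6, 0) + (6, 0): same x and y₁ ≡ -y₂, so the sum is O.
2P = O, so the order is 2.

2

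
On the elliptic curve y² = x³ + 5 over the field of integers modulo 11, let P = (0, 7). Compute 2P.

(0, 4)

tangent at (0, 7): λ = (3·0² + 0)/(2·7) ≡ 0/3. 3⁻¹ ≡ 4 (mod 11), so λ ≡ 0·4 ≡ 0.
  x = λ² - 0 - 0 = 0 - 0 ≡ 0; y = λ·(0 - 0) - 7 ≡ 4. → (0, 4)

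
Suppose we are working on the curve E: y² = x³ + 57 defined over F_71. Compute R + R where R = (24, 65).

tangent at (24, 65): λ = (3·24² + 0)/(2·65) ≡ 24/59. 59⁻¹ ≡ 65 (mod 71), so λ ≡ 24·65 ≡ 69.
  x = λ² - 24 - 24 = 4761 - 48 ≡ 27; y = λ·(24 - 27) - 65 ≡ 12. → (27, 12)

(27, 12)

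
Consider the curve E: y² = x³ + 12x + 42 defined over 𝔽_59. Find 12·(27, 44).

(39, 11)

Write Q = (27, 44).
Double-and-add on 12 = (1100)₂. Start with Q = (27, 44) for the leading 1-bit.
double: tangent at (27, 44): λ = (3·27² + 12)/(2·44) ≡ 16/29. 29⁻¹ ≡ 57 (mod 59) since 29·57 = 1653 ≡ 1, so λ ≡ 16·57 ≡ 27.
  x = λ² - 27 - 27 = 729 - 54 ≡ 26; y = λ·(27 - 26) - 44 ≡ 42. → (26, 42)
add Q: (26, 42) + (27, 44). λ = (44 - 42)/(27 - 26) ≡ 2/1 mod 59. 1⁻¹ ≡ 1 (mod 59) since 1·1 = 1 ≡ 1, so λ ≡ 2.
  x = λ² - 26 - 27 = 4 - 53 ≡ 10; y = λ·(26 - 10) - 42 ≡ 49. → (10, 49)
double: tangent at (10, 49): λ = (3·10² + 12)/(2·49) ≡ 17/39. 39⁻¹ ≡ 56 (mod 59), so λ ≡ 17·56 ≡ 8.
  x = λ² - 10 - 10 = 64 - 20 ≡ 44; y = λ·(10 - 44) - 49 ≡ 33. → (44, 33)
double: tangent at (44, 33): λ = (3·44² + 12)/(2·33) ≡ 38/7. 7⁻¹ ≡ 17 (mod 59), so λ ≡ 38·17 ≡ 56.
  x = λ² - 44 - 44 = 3136 - 88 ≡ 39; y = λ·(44 - 39) - 33 ≡ 11. → (39, 11)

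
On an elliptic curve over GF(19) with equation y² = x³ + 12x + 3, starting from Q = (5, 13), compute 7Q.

Repeated addition: build up to 7Q.
2Q: tangent at (5, 13): λ = (3·5² + 12)/(2·13) ≡ 11/7. 7⁻¹ ≡ 11 (mod 19), so λ ≡ 11·11 ≡ 7.
  x = λ² - 5 - 5 = 49 - 10 ≡ 1; y = λ·(5 - 1) - 13 ≡ 15. → (1, 15)
3Q: (1, 15) + (5, 13). λ = (13 - 15)/(5 - 1) ≡ 17/4 mod 19. 4⁻¹ ≡ 5 (mod 19) since 4·5 = 20 ≡ 1, so λ ≡ 9.
  x = λ² - 1 - 5 = 81 - 6 ≡ 18; y = λ·(1 - 18) - 15 ≡ 3. → (18, 3)
4Q: (18, 3) + (5, 13). λ = (13 - 3)/(5 - 18) ≡ 10/6 mod 19. 6⁻¹ ≡ 16 (mod 19), so λ ≡ 8.
  x = λ² - 18 - 5 = 64 - 23 ≡ 3; y = λ·(18 - 3) - 3 ≡ 3. → (3, 3)
5Q: (3, 3) + (5, 13). λ = (13 - 3)/(5 - 3) ≡ 10/2 mod 19. 2⁻¹ ≡ 10 (mod 19), so λ ≡ 5.
  x = λ² - 3 - 5 = 25 - 8 ≡ 17; y = λ·(3 - 17) - 3 ≡ 3. → (17, 3)
6Q: (17, 3) + (5, 13). λ = (13 - 3)/(5 - 17) ≡ 10/7 mod 19. 7⁻¹ ≡ 11 (mod 19) since 7·11 = 77 ≡ 1, so λ ≡ 15.
  x = λ² - 17 - 5 = 225 - 22 ≡ 13; y = λ·(17 - 13) - 3 ≡ 0. → (13, 0)
7Q: (13, 0) + (5, 13). λ = (13 - 0)/(5 - 13) ≡ 13/11 mod 19. 11⁻¹ ≡ 7 (mod 19), so λ ≡ 15.
  x = λ² - 13 - 5 = 225 - 18 ≡ 17; y = λ·(13 - 17) - 0 ≡ 16. → (17, 16)

(17, 16)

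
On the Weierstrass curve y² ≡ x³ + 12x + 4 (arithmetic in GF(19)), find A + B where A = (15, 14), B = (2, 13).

(15, 14) + (2, 13). λ = (13 - 14)/(2 - 15) ≡ 18/6 mod 19. 6⁻¹ ≡ 16 (mod 19) since 6·16 = 96 ≡ 1, so λ ≡ 3.
  x = λ² - 15 - 2 = 9 - 17 ≡ 11; y = λ·(15 - 11) - 14 ≡ 17. → (11, 17)

(11, 17)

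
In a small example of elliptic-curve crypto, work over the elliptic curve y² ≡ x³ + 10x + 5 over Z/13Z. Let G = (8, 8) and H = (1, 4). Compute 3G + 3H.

(8, 5)

First 3G:
Repeated addition: build up to 3G.
2G: tangent at (8, 8): λ = (3·8² + 10)/(2·8) ≡ 7/3. 3⁻¹ ≡ 9 (mod 13) since 3·9 = 27 ≡ 1, so λ ≡ 7·9 ≡ 11.
  x = λ² - 8 - 8 = 121 - 16 ≡ 1; y = λ·(8 - 1) - 8 ≡ 4. → (1, 4)
3G: (1, 4) + (8, 8). λ = (8 - 4)/(8 - 1) ≡ 4/7 mod 13. 7⁻¹ ≡ 2 (mod 13), so λ ≡ 8.
  x = λ² - 1 - 8 = 64 - 9 ≡ 3; y = λ·(1 - 3) - 4 ≡ 6. → (3, 6)
3G = (3, 6).
Next 3H:
Repeated addition: build up to 3H.
2H: tangent at (1, 4): λ = (3·1² + 10)/(2·4) ≡ 0/8. 8⁻¹ ≡ 5 (mod 13), so λ ≡ 0·5 ≡ 0.
  x = λ² - 1 - 1 = 0 - 2 ≡ 11; y = λ·(1 - 11) - 4 ≡ 9. → (11, 9)
3H: (11, 9) + (1, 4). λ = (4 - 9)/(1 - 11) ≡ 8/3 mod 13. 3⁻¹ ≡ 9 (mod 13), so λ ≡ 7.
  x = λ² - 11 - 1 = 49 - 12 ≡ 11; y = λ·(11 - 11) - 9 ≡ 4. → (11, 4)
3H = (11, 4).
Finally 3G + 3H:
(3, 6) + (11, 4). λ = (4 - 6)/(11 - 3) ≡ 11/8 mod 13. 8⁻¹ ≡ 5 (mod 13) since 8·5 = 40 ≡ 1, so λ ≡ 3.
  x = λ² - 3 - 11 = 9 - 14 ≡ 8; y = λ·(3 - 8) - 6 ≡ 5. → (8, 5)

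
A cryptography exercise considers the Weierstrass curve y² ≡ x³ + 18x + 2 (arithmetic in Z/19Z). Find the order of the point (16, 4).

2P: tangent at (16, 4): λ = (3·16² + 18)/(2·4) ≡ 7/8. 8⁻¹ ≡ 12 (mod 19), so λ ≡ 7·12 ≡ 8.
  x = λ² - 16 - 16 = 64 - 32 ≡ 13; y = λ·(16 - 13) - 4 ≡ 1. → (13, 1)
3P: (13, 1) + (16, 4). λ = (4 - 1)/(16 - 13) ≡ 3/3 mod 19. 3⁻¹ ≡ 13 (mod 19) since 3·13 = 39 ≡ 1, so λ ≡ 1.
  x = λ² - 13 - 16 = 1 - 29 ≡ 10; y = λ·(13 - 10) - 1 ≡ 2. → (10, 2)
4P: (10, 2) + (16, 4). λ = (4 - 2)/(16 - 10) ≡ 2/6 mod 19. 6⁻¹ ≡ 16 (mod 19) since 6·16 = 96 ≡ 1, so λ ≡ 13.
  x = λ² - 10 - 16 = 169 - 26 ≡ 10; y = λ·(10 - 10) - 2 ≡ 17. → (10, 17)
5P: (10, 17) + (16, 4). λ = (4 - 17)/(16 - 10) ≡ 6/6 mod 19. 6⁻¹ ≡ 16 (mod 19) since 6·16 = 96 ≡ 1, so λ ≡ 1.
  x = λ² - 10 - 16 = 1 - 26 ≡ 13; y = λ·(10 - 13) - 17 ≡ 18. → (13, 18)
6P: (13, 18) + (16, 4). λ = (4 - 18)/(16 - 13) ≡ 5/3 mod 19. 3⁻¹ ≡ 13 (mod 19), so λ ≡ 8.
  x = λ² - 13 - 16 = 64 - 29 ≡ 16; y = λ·(13 - 16) - 18 ≡ 15. → (16, 15)
7P: (16, 15) + (16, 4): same x and y₁ ≡ -y₂, so the sum is ∞.
7P = ∞, so the order is 7.

7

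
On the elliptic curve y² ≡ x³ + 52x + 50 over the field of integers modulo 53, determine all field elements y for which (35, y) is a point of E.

15, 38

x³ + 52x + 50 = 44745 ≡ 13 (mod 53).
Square roots of 13 mod 53: 15 and 38 (since 15² = 225 ≡ 13).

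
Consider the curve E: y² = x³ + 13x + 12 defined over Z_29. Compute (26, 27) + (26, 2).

O

The two points share x = 26 and their y-coordinates satisfy 27 + 2 ≡ 0 (mod 29), so they are inverses. Their sum is ∞.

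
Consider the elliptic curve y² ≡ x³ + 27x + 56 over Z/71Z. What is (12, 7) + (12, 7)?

tangent at (12, 7): λ = (3·12² + 27)/(2·7) ≡ 33/14. 14⁻¹ ≡ 66 (mod 71), so λ ≡ 33·66 ≡ 48.
  x = λ² - 12 - 12 = 2304 - 24 ≡ 8; y = λ·(12 - 8) - 7 ≡ 43. → (8, 43)

(8, 43)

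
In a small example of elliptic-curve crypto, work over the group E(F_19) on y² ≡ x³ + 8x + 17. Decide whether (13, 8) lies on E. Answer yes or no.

y² = 8² ≡ 7; x³ + 8x + 17 = 2318 ≡ 0 (mod 19). 7 ≠ 0.

no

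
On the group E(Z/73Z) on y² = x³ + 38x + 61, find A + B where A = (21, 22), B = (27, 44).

(6, 33)

(21, 22) + (27, 44). λ = (44 - 22)/(27 - 21) ≡ 22/6 mod 73. 6⁻¹ ≡ 61 (mod 73) since 6·61 = 366 ≡ 1, so λ ≡ 28.
  x = λ² - 21 - 27 = 784 - 48 ≡ 6; y = λ·(21 - 6) - 22 ≡ 33. → (6, 33)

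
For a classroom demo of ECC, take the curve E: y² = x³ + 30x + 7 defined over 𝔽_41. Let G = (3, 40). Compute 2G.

tangent at (3, 40): λ = (3·3² + 30)/(2·40) ≡ 16/39. 39⁻¹ ≡ 20 (mod 41), so λ ≡ 16·20 ≡ 33.
  x = λ² - 3 - 3 = 1089 - 6 ≡ 17; y = λ·(3 - 17) - 40 ≡ 31. → (17, 31)

(17, 31)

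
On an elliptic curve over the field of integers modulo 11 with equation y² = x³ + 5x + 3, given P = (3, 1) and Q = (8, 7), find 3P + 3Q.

First 3P:
Repeated addition: build up to 3P.
2P: tangent at (3, 1): λ = (3·3² + 5)/(2·1) ≡ 10/2. 2⁻¹ ≡ 6 (mod 11) since 2·6 = 12 ≡ 1, so λ ≡ 10·6 ≡ 5.
  x = λ² - 3 - 3 = 25 - 6 ≡ 8; y = λ·(3 - 8) - 1 ≡ 7. → (8, 7)
3P: (8, 7) + (3, 1). λ = (1 - 7)/(3 - 8) ≡ 5/6 mod 11. 6⁻¹ ≡ 2 (mod 11), so λ ≡ 10.
  x = λ² - 8 - 3 = 100 - 11 ≡ 1; y = λ·(8 - 1) - 7 ≡ 8. → (1, 8)
3P = (1, 8).
Next 3Q:
Repeated addition: build up to 3Q.
2Q: tangent at (8, 7): λ = (3·8² + 5)/(2·7) ≡ 10/3. 3⁻¹ ≡ 4 (mod 11) since 3·4 = 12 ≡ 1, so λ ≡ 10·4 ≡ 7.
  x = λ² - 8 - 8 = 49 - 16 ≡ 0; y = λ·(8 - 0) - 7 ≡ 5. → (0, 5)
3Q: (0, 5) + (8, 7). λ = (7 - 5)/(8 - 0) ≡ 2/8 mod 11. 8⁻¹ ≡ 7 (mod 11) since 8·7 = 56 ≡ 1, so λ ≡ 3.
  x = λ² - 0 - 8 = 9 - 8 ≡ 1; y = λ·(0 - 1) - 5 ≡ 3. → (1, 3)
3Q = (1, 3).
Finally 3P + 3Q:
(1, 8) + (1, 3): same x and y₁ ≡ -y₂, so the sum is ∞.

O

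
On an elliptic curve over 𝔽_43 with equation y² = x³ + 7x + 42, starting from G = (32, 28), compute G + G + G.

(34, 29)

Repeated addition: build up to 3G.
2G: tangent at (32, 28): λ = (3·32² + 7)/(2·28) ≡ 26/13. 13⁻¹ ≡ 10 (mod 43), so λ ≡ 26·10 ≡ 2.
  x = λ² - 32 - 32 = 4 - 64 ≡ 26; y = λ·(32 - 26) - 28 ≡ 27. → (26, 27)
3G: (26, 27) + (32, 28). λ = (28 - 27)/(32 - 26) ≡ 1/6 mod 43. 6⁻¹ ≡ 36 (mod 43), so λ ≡ 36.
  x = λ² - 26 - 32 = 1296 - 58 ≡ 34; y = λ·(26 - 34) - 27 ≡ 29. → (34, 29)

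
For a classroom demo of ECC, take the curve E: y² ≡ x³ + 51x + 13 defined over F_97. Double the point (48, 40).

(23, 8)

tangent at (48, 40): λ = (3·48² + 51)/(2·40) ≡ 76/80. 80⁻¹ ≡ 57 (mod 97) since 80·57 = 4560 ≡ 1, so λ ≡ 76·57 ≡ 64.
  x = λ² - 48 - 48 = 4096 - 96 ≡ 23; y = λ·(48 - 23) - 40 ≡ 8. → (23, 8)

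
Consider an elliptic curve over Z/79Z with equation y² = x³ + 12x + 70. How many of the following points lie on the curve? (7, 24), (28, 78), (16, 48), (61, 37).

4

(7, 24): 24² ≡ 23, rhs ≡ 23 → on.
(28, 78): 78² ≡ 1, rhs ≡ 1 → on.
(16, 48): 48² ≡ 13, rhs ≡ 13 → on.
(61, 37): 37² ≡ 26, rhs ≡ 26 → on.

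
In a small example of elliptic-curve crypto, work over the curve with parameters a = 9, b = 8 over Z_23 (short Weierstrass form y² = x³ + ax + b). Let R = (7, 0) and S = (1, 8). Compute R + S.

(7, 0) + (1, 8). λ = (8 - 0)/(1 - 7) ≡ 8/17 mod 23. 17⁻¹ ≡ 19 (mod 23), so λ ≡ 14.
  x = λ² - 7 - 1 = 196 - 8 ≡ 4; y = λ·(7 - 4) - 0 ≡ 19. → (4, 19)

(4, 19)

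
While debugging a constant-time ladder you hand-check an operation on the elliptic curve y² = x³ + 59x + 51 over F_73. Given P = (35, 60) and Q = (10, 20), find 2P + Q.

(72, 65)

First 2P:
Repeated addition: build up to 2P.
2P: tangent at (35, 60): λ = (3·35² + 59)/(2·60) ≡ 11/47. 47⁻¹ ≡ 14 (mod 73), so λ ≡ 11·14 ≡ 8.
  x = λ² - 35 - 35 = 64 - 70 ≡ 67; y = λ·(35 - 67) - 60 ≡ 49. → (67, 49)
2P = (67, 49).
Finally 2P + Q:
(67, 49) + (10, 20). λ = (20 - 49)/(10 - 67) ≡ 44/16 mod 73. 16⁻¹ ≡ 32 (mod 73) since 16·32 = 512 ≡ 1, so λ ≡ 21.
  x = λ² - 67 - 10 = 441 - 77 ≡ 72; y = λ·(67 - 72) - 49 ≡ 65. → (72, 65)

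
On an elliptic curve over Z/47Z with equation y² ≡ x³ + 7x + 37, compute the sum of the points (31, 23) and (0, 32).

(40, 16)

(31, 23) + (0, 32). λ = (32 - 23)/(0 - 31) ≡ 9/16 mod 47. 16⁻¹ ≡ 3 (mod 47), so λ ≡ 27.
  x = λ² - 31 - 0 = 729 - 31 ≡ 40; y = λ·(31 - 40) - 23 ≡ 16. → (40, 16)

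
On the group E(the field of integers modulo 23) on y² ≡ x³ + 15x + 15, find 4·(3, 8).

(11, 4)

Write G = (3, 8).
Repeated addition: build up to 4G.
2G: tangent at (3, 8): λ = (3·3² + 15)/(2·8) ≡ 19/16. 16⁻¹ ≡ 13 (mod 23) since 16·13 = 208 ≡ 1, so λ ≡ 19·13 ≡ 17.
  x = λ² - 3 - 3 = 289 - 6 ≡ 7; y = λ·(3 - 7) - 8 ≡ 16. → (7, 16)
3G: (7, 16) + (3, 8). λ = (8 - 16)/(3 - 7) ≡ 15/19 mod 23. 19⁻¹ ≡ 17 (mod 23), so λ ≡ 2.
  x = λ² - 7 - 3 = 4 - 10 ≡ 17; y = λ·(7 - 17) - 16 ≡ 10. → (17, 10)
4G: (17, 10) + (3, 8). λ = (8 - 10)/(3 - 17) ≡ 21/9 mod 23. 9⁻¹ ≡ 18 (mod 23), so λ ≡ 10.
  x = λ² - 17 - 3 = 100 - 20 ≡ 11; y = λ·(17 - 11) - 10 ≡ 4. → (11, 4)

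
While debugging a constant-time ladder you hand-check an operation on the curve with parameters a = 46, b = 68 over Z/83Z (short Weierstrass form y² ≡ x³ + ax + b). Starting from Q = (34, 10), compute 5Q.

(80, 61)

Repeated addition: build up to 5Q.
2Q: tangent at (34, 10): λ = (3·34² + 46)/(2·10) ≡ 28/20. 20⁻¹ ≡ 54 (mod 83), so λ ≡ 28·54 ≡ 18.
  x = λ² - 34 - 34 = 324 - 68 ≡ 7; y = λ·(34 - 7) - 10 ≡ 61. → (7, 61)
3Q: (7, 61) + (34, 10). λ = (10 - 61)/(34 - 7) ≡ 32/27 mod 83. 27⁻¹ ≡ 40 (mod 83) since 27·40 = 1080 ≡ 1, so λ ≡ 35.
  x = λ² - 7 - 34 = 1225 - 41 ≡ 22; y = λ·(7 - 22) - 61 ≡ 78. → (22, 78)
4Q: (22, 78) + (34, 10). λ = (10 - 78)/(34 - 22) ≡ 15/12 mod 83. 12⁻¹ ≡ 7 (mod 83), so λ ≡ 22.
  x = λ² - 22 - 34 = 484 - 56 ≡ 13; y = λ·(22 - 13) - 78 ≡ 37. → (13, 37)
5Q: (13, 37) + (34, 10). λ = (10 - 37)/(34 - 13) ≡ 56/21 mod 83. 21⁻¹ ≡ 4 (mod 83) since 21·4 = 84 ≡ 1, so λ ≡ 58.
  x = λ² - 13 - 34 = 3364 - 47 ≡ 80; y = λ·(13 - 80) - 37 ≡ 61. → (80, 61)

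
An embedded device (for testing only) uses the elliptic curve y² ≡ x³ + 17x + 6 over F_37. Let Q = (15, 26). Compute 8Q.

(6, 19)

Repeated addition: build up to 8Q.
2Q: tangent at (15, 26): λ = (3·15² + 17)/(2·26) ≡ 26/15. 15⁻¹ ≡ 5 (mod 37) since 15·5 = 75 ≡ 1, so λ ≡ 26·5 ≡ 19.
  x = λ² - 15 - 15 = 361 - 30 ≡ 35; y = λ·(15 - 35) - 26 ≡ 1. → (35, 1)
3Q: (35, 1) + (15, 26). λ = (26 - 1)/(15 - 35) ≡ 25/17 mod 37. 17⁻¹ ≡ 24 (mod 37) since 17·24 = 408 ≡ 1, so λ ≡ 8.
  x = λ² - 35 - 15 = 64 - 50 ≡ 14; y = λ·(35 - 14) - 1 ≡ 19. → (14, 19)
4Q: (14, 19) + (15, 26). λ = (26 - 19)/(15 - 14) ≡ 7/1 mod 37. 1⁻¹ ≡ 1 (mod 37) since 1·1 = 1 ≡ 1, so λ ≡ 7.
  x = λ² - 14 - 15 = 49 - 29 ≡ 20; y = λ·(14 - 20) - 19 ≡ 13. → (20, 13)
5Q: (20, 13) + (15, 26). λ = (26 - 13)/(15 - 20) ≡ 13/32 mod 37. 32⁻¹ ≡ 22 (mod 37) since 32·22 = 704 ≡ 1, so λ ≡ 27.
  x = λ² - 20 - 15 = 729 - 35 ≡ 28; y = λ·(20 - 28) - 13 ≡ 30. → (28, 30)
6Q: (28, 30) + (15, 26). λ = (26 - 30)/(15 - 28) ≡ 33/24 mod 37. 24⁻¹ ≡ 17 (mod 37) since 24·17 = 408 ≡ 1, so λ ≡ 6.
  x = λ² - 28 - 15 = 36 - 43 ≡ 30; y = λ·(28 - 30) - 30 ≡ 32. → (30, 32)
7Q: (30, 32) + (15, 26). λ = (26 - 32)/(15 - 30) ≡ 31/22 mod 37. 22⁻¹ ≡ 32 (mod 37), so λ ≡ 30.
  x = λ² - 30 - 15 = 900 - 45 ≡ 4; y = λ·(30 - 4) - 32 ≡ 8. → (4, 8)
8Q: (4, 8) + (15, 26). λ = (26 - 8)/(15 - 4) ≡ 18/11 mod 37. 11⁻¹ ≡ 27 (mod 37), so λ ≡ 5.
  x = λ² - 4 - 15 = 25 - 19 ≡ 6; y = λ·(4 - 6) - 8 ≡ 19. → (6, 19)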